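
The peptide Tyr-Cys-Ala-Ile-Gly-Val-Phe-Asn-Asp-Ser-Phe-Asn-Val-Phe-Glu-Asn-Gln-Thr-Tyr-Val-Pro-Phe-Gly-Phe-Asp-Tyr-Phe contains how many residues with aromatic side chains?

The aromatic amino acids are Phe (F, benzyl), Trp (W, indole), and Tyr (Y, phenol).
Matching residues: Tyr1, Phe7, Phe11, Phe14, Tyr19, Phe22, Phe24, Tyr26, Phe27.

9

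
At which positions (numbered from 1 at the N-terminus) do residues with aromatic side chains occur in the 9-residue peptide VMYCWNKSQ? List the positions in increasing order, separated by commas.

F, W, and Y each carry an aromatic ring on the side chain.
Matching residues: Y3, W5.

3, 5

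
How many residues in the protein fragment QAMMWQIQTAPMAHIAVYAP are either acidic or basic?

Acidic: D, E. Basic: H, K, R.
Acidic residues here: none (0).
Basic residues here: H14 (1).
The two groups share no amino acid, so total = 0 + 1 = 1.

1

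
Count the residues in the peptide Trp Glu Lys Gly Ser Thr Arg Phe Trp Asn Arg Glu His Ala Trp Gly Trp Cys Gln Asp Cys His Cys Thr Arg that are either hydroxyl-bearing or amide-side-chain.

Hydroxyl-bearing: S, T, Y. Amide-side-chain: N, Q.
Hydroxyl-bearing residues here: Ser5, Thr6, Thr24 (3).
Amide-side-chain residues here: Asn10, Gln19 (2).
The two groups share no amino acid, so total = 3 + 2 = 5.

5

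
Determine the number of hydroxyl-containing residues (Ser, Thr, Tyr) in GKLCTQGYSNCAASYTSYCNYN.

Matching residues: T5, Y8, S9, S14, Y15, T16, S17, Y18, Y21.

9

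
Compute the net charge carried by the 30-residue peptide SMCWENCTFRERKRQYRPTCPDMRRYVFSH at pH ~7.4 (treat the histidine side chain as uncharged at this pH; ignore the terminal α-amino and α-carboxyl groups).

At pH ~7.4 the Lys and Arg side chains are protonated (+1), the Asp and Glu side chains are deprotonated (−1), and with His taken as neutral all other side chains carry no charge.
Positive (K, R): R10, R12, K13, R14, R17, R24, R25 → +7.
Negative (D, E): E5, E11, D22 → −3.
Net charge = (+7) + (−3) = +4.

+4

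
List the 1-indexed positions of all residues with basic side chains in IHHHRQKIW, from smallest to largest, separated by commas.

2, 3, 4, 5, 7

The basic amino acids are Lys (K), Arg (R), and His (H).
Matching residues: H2, H3, H4, R5, K7.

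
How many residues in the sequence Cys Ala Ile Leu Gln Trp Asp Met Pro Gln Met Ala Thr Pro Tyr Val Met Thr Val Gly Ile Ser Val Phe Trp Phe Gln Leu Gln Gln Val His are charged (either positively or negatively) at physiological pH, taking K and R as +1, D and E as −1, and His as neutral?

Charged side chains at pH ~7.4: K, R (positive); D, E (negative).
Matching residues: Asp7.

1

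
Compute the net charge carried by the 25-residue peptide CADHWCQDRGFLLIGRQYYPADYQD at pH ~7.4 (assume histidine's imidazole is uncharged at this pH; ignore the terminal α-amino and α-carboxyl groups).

The side chains ionized at physiological pH are Lys/Arg (+1) and Asp/Glu (−1); with His treated as neutral, nothing else contributes.
Positive (K, R): R9, R16 → +2.
Negative (D, E): D3, D8, D22, D25 → −4.
Net charge = (+2) + (−4) = −2.

-2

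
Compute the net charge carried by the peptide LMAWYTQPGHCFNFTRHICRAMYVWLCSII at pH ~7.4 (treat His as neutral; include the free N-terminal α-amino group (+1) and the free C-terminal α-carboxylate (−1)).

+2

At pH ~7.4 the Lys and Arg side chains are protonated (+1), the Asp and Glu side chains are deprotonated (−1), and with His taken as neutral all other side chains carry no charge.
Positive (K, R): R16, R20 → +2.
Negative (D, E): none → −0.
The N-terminus (+1) and C-terminus (−1) cancel.
Net charge = (+2) + (−0) = +2.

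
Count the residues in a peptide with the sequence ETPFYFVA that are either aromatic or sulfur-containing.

Aromatic: F, W, Y. Sulfur-containing: C, M.
Aromatic residues here: F4, Y5, F6 (3).
Sulfur-containing residues here: none (0).
The two groups share no amino acid, so total = 3 + 0 = 3.

3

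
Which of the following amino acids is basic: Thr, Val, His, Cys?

His

Lysine (K), arginine (R), and histidine (H) have basic, nitrogen-containing side chains.
Of the listed options, only His belongs to this group.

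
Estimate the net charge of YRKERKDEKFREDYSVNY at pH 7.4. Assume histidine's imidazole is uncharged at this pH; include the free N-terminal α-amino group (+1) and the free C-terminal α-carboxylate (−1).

+1

Near pH 7.4, K and R contribute +1 each, D and E contribute −1 each, and every other side chain (His included, as stated) is uncharged.
Positive (K, R): R2, K3, R5, K6, K9, R11 → +6.
Negative (D, E): E4, D7, E8, E12, D13 → −5.
The N-terminus (+1) and C-terminus (−1) cancel.
Net charge = (+6) + (−5) = +1.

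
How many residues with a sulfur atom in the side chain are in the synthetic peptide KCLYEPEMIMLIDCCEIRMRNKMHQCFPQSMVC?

10

Only Cys (C) and Met (M) have a sulfur atom in the side chain.
Matching residues: C2, M8, M10, C14, C15, M19, M23, C26, M31, C33.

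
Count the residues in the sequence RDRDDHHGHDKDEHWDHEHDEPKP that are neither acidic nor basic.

4

Acidic: D, E. Basic: K, R, H. All other residues are neither.
Matching residues: G8, W15, P22, P24.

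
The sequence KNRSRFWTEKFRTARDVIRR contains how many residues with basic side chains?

8

K, R, and H are the three residues with basic side chains (ε-amine, guanidinium, and imidazole respectively).
Matching residues: K1, R3, R5, K10, R12, R15, R19, R20.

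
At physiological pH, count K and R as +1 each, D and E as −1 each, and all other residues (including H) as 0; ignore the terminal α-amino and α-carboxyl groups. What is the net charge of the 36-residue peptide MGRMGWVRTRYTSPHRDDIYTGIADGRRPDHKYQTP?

+3

Positive (K, R): R3, R8, R10, R16, R27, R28, K32 → +7.
Negative (D, E): D17, D18, D25, D30 → −4.
Net charge = (+7) + (−4) = +3.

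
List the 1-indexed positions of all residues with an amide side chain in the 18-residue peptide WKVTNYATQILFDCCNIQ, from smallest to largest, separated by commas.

Only N (asparagine) and Q (glutamine) carry a side-chain carboxamide.
Matching residues: N5, Q9, N16, Q18.

5, 9, 16, 18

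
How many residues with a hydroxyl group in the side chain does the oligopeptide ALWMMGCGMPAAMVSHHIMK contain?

S, T, and Y are the three residues with a side-chain hydroxyl.
Matching residues: S15.

1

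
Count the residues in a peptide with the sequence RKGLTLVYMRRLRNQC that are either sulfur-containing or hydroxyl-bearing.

4

Sulfur-containing: C, M. Hydroxyl-bearing: S, T, Y.
Sulfur-containing residues here: M9, C16 (2).
Hydroxyl-bearing residues here: T5, Y8 (2).
The two groups share no amino acid, so total = 2 + 2 = 4.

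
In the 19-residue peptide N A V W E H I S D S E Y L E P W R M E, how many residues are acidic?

Aspartate (D) and glutamate (E) have carboxylic-acid side chains and are the acidic amino acids.
Matching residues: E5, D9, E11, E14, E19.

5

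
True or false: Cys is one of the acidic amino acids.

False

Only D (aspartate) and E (glutamate) carry a side-chain carboxylic acid.
Cysteine is not in this group.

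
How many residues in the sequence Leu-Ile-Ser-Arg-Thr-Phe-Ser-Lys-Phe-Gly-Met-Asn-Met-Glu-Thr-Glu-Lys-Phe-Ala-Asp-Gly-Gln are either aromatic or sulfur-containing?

5

Aromatic: F, W, Y. Sulfur-containing: C, M.
Aromatic residues here: Phe6, Phe9, Phe18 (3).
Sulfur-containing residues here: Met11, Met13 (2).
The two groups share no amino acid, so total = 3 + 2 = 5.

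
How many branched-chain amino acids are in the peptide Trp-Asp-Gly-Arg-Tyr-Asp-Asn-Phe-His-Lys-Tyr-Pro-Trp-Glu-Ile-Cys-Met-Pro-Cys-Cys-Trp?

1

V, L, and I make up the branched-chain aliphatic group.
Matching residues: Ile15.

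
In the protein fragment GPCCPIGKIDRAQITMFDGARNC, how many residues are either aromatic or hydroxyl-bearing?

2

Aromatic: F, W, Y. Hydroxyl-bearing: S, T, Y.
Aromatic residues here: F17 (1).
Hydroxyl-bearing residues here: T15 (1).
(Y belongs to both groups, but none appear in this sequence.) Total = 1 + 1 = 2.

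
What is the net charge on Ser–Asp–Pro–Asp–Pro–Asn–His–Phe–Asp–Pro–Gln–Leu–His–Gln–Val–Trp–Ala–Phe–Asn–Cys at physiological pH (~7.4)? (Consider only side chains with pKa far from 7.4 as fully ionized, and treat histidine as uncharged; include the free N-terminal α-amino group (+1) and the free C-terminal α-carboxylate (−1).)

At pH ~7.4 the Lys and Arg side chains are protonated (+1), the Asp and Glu side chains are deprotonated (−1), and with His taken as neutral all other side chains carry no charge.
Positive (K, R): none → +0.
Negative (D, E): Asp2, Asp4, Asp9 → −3.
The N-terminus (+1) and C-terminus (−1) cancel.
Net charge = (+0) + (−3) = −3.

-3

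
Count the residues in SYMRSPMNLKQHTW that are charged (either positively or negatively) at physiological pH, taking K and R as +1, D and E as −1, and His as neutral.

Charged side chains at pH ~7.4: K, R (positive); D, E (negative).
Matching residues: R4, K10.

2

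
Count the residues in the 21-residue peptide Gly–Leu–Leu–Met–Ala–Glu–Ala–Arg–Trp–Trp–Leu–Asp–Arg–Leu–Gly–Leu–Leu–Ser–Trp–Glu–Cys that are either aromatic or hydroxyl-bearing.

Aromatic: F, W, Y. Hydroxyl-bearing: S, T, Y.
Aromatic residues here: Trp9, Trp10, Trp19 (3).
Hydroxyl-bearing residues here: Ser18 (1).
(Y belongs to both groups, but none appear in this sequence.) Total = 3 + 1 = 4.

4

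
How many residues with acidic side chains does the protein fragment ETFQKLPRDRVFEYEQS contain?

The acidic residues are Asp (D) and Glu (E), whose side chains end in a carboxylate group.
Matching residues: E1, D9, E13, E15.

4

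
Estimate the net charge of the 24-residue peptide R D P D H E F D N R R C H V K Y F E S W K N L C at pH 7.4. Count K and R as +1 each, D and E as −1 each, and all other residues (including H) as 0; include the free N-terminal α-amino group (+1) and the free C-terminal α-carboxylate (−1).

Positive (K, R): R1, R10, R11, K15, K21 → +5.
Negative (D, E): D2, D4, E6, D8, E18 → −5.
The N-terminus (+1) and C-terminus (−1) cancel.
Net charge = (+5) + (−5) = 0.

0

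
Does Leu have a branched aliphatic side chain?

V, L, and I make up the branched-chain aliphatic group.
Leucine is in this group.

Yes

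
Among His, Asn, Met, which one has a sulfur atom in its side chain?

Cysteine (C, thiol) and methionine (M, thioether) are the two sulfur-containing amino acids.
Of the listed options, only Met belongs to this group.

Met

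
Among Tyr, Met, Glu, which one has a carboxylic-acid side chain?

The acidic residues are Asp (D) and Glu (E), whose side chains end in a carboxylate group.
Of the listed options, only Glu belongs to this group.

Glu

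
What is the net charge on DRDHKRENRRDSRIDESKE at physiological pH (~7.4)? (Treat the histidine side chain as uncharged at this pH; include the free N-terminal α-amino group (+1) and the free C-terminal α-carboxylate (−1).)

Near pH 7.4, K and R contribute +1 each, D and E contribute −1 each, and every other side chain (His included, as stated) is uncharged.
Positive (K, R): R2, K5, R6, R9, R10, R13, K18 → +7.
Negative (D, E): D1, D3, E7, D11, D15, E16, E19 → −7.
The N-terminus (+1) and C-terminus (−1) cancel.
Net charge = (+7) + (−7) = 0.

0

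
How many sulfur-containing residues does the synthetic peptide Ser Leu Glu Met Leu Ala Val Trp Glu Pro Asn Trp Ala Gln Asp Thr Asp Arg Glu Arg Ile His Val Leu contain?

1

The sulfur-bearing residues are cysteine (–SH) and methionine (–S–CH₃).
Matching residues: Met4.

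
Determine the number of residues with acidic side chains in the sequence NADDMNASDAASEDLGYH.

The acidic residues are Asp (D) and Glu (E), whose side chains end in a carboxylate group.
Matching residues: D3, D4, D9, E13, D14.

5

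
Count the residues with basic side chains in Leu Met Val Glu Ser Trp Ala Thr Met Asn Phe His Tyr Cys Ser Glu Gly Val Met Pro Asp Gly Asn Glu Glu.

1

K, R, and H are the three residues with basic side chains (ε-amine, guanidinium, and imidazole respectively).
Matching residues: His12.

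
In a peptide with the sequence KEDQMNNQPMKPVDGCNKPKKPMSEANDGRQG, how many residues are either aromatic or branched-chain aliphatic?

Aromatic: F, W, Y. Branched-chain aliphatic: I, L, V.
Aromatic residues here: none (0).
Branched-chain aliphatic residues here: V13 (1).
The two groups share no amino acid, so total = 0 + 1 = 1.

1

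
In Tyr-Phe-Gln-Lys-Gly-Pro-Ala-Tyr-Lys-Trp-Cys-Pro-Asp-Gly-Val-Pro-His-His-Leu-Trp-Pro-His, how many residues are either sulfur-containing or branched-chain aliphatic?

3

Sulfur-containing: C, M. Branched-chain aliphatic: I, L, V.
Sulfur-containing residues here: Cys11 (1).
Branched-chain aliphatic residues here: Val15, Leu19 (2).
The two groups share no amino acid, so total = 1 + 2 = 3.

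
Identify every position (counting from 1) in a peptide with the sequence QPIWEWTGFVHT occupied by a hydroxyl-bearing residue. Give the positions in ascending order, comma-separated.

7, 12

The –OH-bearing residues are Ser, Thr (aliphatic alcohols), and Tyr (phenol).
Matching residues: T7, T12.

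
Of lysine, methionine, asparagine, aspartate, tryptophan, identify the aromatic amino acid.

Phenylalanine (F), tryptophan (W), and tyrosine (Y) have aromatic ring side chains.
Of the listed options, only tryptophan belongs to this group.

tryptophan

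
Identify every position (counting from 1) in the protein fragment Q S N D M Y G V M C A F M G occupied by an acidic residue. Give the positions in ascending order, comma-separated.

Aspartate (D) and glutamate (E) have carboxylic-acid side chains and are the acidic amino acids.
Matching residues: D4.

4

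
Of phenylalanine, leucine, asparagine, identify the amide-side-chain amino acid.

asparagine

Only N (asparagine) and Q (glutamine) carry a side-chain carboxamide.
Of the listed options, only asparagine belongs to this group.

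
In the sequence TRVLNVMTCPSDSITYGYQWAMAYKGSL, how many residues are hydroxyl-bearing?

9

The –OH-bearing residues are Ser, Thr (aliphatic alcohols), and Tyr (phenol).
Matching residues: T1, T8, S11, S13, T15, Y16, Y18, Y24, S27.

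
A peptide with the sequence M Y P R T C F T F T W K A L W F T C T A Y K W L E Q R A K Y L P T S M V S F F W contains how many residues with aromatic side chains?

12

The aromatic amino acids are Phe (F, benzyl), Trp (W, indole), and Tyr (Y, phenol).
Matching residues: Y2, F7, F9, W11, W15, F16, Y21, W23, Y30, F38, F39, W40.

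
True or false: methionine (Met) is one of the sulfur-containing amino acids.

True

The sulfur-bearing residues are cysteine (–SH) and methionine (–S–CH₃).
Methionine is in this group.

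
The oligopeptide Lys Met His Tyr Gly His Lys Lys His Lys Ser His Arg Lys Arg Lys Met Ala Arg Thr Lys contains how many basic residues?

K, R, and H are the three residues with basic side chains (ε-amine, guanidinium, and imidazole respectively).
Matching residues: Lys1, His3, His6, Lys7, Lys8, His9, Lys10, His12, Arg13, Lys14, Arg15, Lys16, Arg19, Lys21.

14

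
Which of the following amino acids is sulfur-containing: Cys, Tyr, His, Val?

Cys

The sulfur-bearing residues are cysteine (–SH) and methionine (–S–CH₃).
Of the listed options, only Cys belongs to this group.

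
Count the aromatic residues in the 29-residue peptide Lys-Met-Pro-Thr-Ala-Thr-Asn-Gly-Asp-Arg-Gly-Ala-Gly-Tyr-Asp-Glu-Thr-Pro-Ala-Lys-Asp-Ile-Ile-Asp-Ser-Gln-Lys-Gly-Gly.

1

F, W, and Y each carry an aromatic ring on the side chain.
Matching residues: Tyr14.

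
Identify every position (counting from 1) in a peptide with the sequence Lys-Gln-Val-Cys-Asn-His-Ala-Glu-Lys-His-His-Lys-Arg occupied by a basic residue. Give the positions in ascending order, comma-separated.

Lysine (K), arginine (R), and histidine (H) have basic, nitrogen-containing side chains.
Matching residues: Lys1, His6, Lys9, His10, His11, Lys12, Arg13.

1, 6, 9, 10, 11, 12, 13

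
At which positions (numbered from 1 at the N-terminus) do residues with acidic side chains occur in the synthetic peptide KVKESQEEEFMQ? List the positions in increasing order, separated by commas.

Aspartate (D) and glutamate (E) have carboxylic-acid side chains and are the acidic amino acids.
Matching residues: E4, E7, E8, E9.

4, 7, 8, 9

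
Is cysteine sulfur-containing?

Cysteine (C, thiol) and methionine (M, thioether) are the two sulfur-containing amino acids.
Cysteine is in this group.

Yes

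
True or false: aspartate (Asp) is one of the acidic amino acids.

Aspartate (D) and glutamate (E) have carboxylic-acid side chains and are the acidic amino acids.
Aspartate is in this group.

True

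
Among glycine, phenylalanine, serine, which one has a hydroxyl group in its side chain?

serine

The –OH-bearing residues are Ser, Thr (aliphatic alcohols), and Tyr (phenol).
Of the listed options, only serine belongs to this group.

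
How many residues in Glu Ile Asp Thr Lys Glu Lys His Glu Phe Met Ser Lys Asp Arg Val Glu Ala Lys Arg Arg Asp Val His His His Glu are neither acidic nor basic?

Acidic: D, E. Basic: K, R, H. All other residues are neither.
Matching residues: Ile2, Thr4, Phe10, Met11, Ser12, Val16, Ala18, Val23.

8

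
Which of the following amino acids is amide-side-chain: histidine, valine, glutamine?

glutamine

Only N (asparagine) and Q (glutamine) carry a side-chain carboxamide.
Of the listed options, only glutamine belongs to this group.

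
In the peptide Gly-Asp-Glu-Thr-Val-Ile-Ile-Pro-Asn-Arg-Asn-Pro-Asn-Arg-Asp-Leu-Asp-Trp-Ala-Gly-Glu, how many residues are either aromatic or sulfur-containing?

Aromatic: F, W, Y. Sulfur-containing: C, M.
Aromatic residues here: Trp18 (1).
Sulfur-containing residues here: none (0).
The two groups share no amino acid, so total = 1 + 0 = 1.

1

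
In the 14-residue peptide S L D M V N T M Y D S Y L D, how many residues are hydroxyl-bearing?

5

Serine (S), threonine (T), and tyrosine (Y) each carry a hydroxyl group on the side chain.
Matching residues: S1, T7, Y9, S11, Y12.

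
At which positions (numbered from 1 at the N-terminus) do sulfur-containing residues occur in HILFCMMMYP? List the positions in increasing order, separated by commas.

Only Cys (C) and Met (M) have a sulfur atom in the side chain.
Matching residues: C5, M6, M7, M8.

5, 6, 7, 8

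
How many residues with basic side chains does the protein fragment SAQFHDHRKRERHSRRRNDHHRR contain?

14

The basic amino acids are Lys (K), Arg (R), and His (H).
Matching residues: H5, H7, R8, K9, R10, R12, H13, R15, R16, R17, H20, H21, R22, R23.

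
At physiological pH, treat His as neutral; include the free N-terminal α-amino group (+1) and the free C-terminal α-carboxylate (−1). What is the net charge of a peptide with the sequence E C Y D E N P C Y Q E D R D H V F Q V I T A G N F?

-5

The side chains ionized at physiological pH are Lys/Arg (+1) and Asp/Glu (−1); with His treated as neutral, nothing else contributes.
Positive (K, R): R13 → +1.
Negative (D, E): E1, D4, E5, E11, D12, D14 → −6.
The N-terminus (+1) and C-terminus (−1) cancel.
Net charge = (+1) + (−6) = −5.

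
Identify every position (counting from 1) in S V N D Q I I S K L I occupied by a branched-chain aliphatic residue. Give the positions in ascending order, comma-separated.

2, 6, 7, 10, 11

The BCAAs are Val, Leu, and Ile — aliphatic side chains with a branch point.
Matching residues: V2, I6, I7, L10, I11.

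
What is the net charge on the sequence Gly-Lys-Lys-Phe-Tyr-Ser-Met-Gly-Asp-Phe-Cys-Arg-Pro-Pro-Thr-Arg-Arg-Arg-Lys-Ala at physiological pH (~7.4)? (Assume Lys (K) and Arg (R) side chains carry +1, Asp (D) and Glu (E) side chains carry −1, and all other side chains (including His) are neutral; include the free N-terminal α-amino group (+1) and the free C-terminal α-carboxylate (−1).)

Positive (K, R): Lys2, Lys3, Arg12, Arg16, Arg17, Arg18, Lys19 → +7.
Negative (D, E): Asp9 → −1.
The N-terminus (+1) and C-terminus (−1) cancel.
Net charge = (+7) + (−1) = +6.

+6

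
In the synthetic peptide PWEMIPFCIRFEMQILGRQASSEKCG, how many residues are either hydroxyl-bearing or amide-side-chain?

4

Hydroxyl-bearing: S, T, Y. Amide-side-chain: N, Q.
Hydroxyl-bearing residues here: S21, S22 (2).
Amide-side-chain residues here: Q14, Q19 (2).
The two groups share no amino acid, so total = 2 + 2 = 4.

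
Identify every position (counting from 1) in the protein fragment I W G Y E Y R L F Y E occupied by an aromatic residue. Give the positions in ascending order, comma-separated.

F, W, and Y each carry an aromatic ring on the side chain.
Matching residues: W2, Y4, Y6, F9, Y10.

2, 4, 6, 9, 10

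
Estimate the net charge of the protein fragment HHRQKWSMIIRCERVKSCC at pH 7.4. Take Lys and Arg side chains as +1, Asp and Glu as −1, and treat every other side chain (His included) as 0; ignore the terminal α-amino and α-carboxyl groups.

+4

Positive (K, R): R3, K5, R11, R14, K16 → +5.
Negative (D, E): E13 → −1.
Net charge = (+5) + (−1) = +4.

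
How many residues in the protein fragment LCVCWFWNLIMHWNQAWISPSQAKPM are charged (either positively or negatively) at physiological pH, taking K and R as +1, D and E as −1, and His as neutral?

1

Charged side chains at pH ~7.4: K, R (positive); D, E (negative).
Matching residues: K24.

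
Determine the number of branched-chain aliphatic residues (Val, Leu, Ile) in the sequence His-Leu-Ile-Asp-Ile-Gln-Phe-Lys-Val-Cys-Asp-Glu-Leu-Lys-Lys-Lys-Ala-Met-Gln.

Matching residues: Leu2, Ile3, Ile5, Val9, Leu13.

5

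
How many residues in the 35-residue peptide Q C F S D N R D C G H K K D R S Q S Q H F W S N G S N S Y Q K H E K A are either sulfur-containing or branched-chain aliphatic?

2

Sulfur-containing: C, M. Branched-chain aliphatic: I, L, V.
Sulfur-containing residues here: C2, C9 (2).
Branched-chain aliphatic residues here: none (0).
The two groups share no amino acid, so total = 2 + 0 = 2.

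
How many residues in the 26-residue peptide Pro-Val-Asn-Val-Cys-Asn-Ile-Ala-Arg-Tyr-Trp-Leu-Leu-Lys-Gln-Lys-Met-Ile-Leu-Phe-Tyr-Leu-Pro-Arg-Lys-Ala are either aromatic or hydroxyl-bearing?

4

Aromatic: F, W, Y. Hydroxyl-bearing: S, T, Y.
Aromatic residues here: Tyr10, Trp11, Phe20, Tyr21 (4).
Hydroxyl-bearing residues here: Tyr10, Tyr21 (2).
Y is in both groups, so the 2 Y residues must not be double-counted.
Total = 4 + 2 − 2 = 4.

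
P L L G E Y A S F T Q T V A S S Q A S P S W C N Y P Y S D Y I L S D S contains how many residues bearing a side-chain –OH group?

14

S, T, and Y are the three residues with a side-chain hydroxyl.
Matching residues: Y6, S8, T10, T12, S15, S16, S19, S21, Y25, Y27, S28, Y30, S33, S35.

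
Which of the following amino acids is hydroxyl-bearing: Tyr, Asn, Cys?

Serine (S), threonine (T), and tyrosine (Y) each carry a hydroxyl group on the side chain.
Of the listed options, only Tyr belongs to this group.

Tyr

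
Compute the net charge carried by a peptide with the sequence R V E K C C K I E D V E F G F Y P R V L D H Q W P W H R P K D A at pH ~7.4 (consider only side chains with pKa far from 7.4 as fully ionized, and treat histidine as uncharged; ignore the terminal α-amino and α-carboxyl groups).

At pH ~7.4 the Lys and Arg side chains are protonated (+1), the Asp and Glu side chains are deprotonated (−1), and with His taken as neutral all other side chains carry no charge.
Positive (K, R): R1, K4, K7, R18, R28, K30 → +6.
Negative (D, E): E3, E9, D10, E12, D21, D31 → −6.
Net charge = (+6) + (−6) = 0.

0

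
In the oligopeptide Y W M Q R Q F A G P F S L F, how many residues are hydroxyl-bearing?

2

The –OH-bearing residues are Ser, Thr (aliphatic alcohols), and Tyr (phenol).
Matching residues: Y1, S12.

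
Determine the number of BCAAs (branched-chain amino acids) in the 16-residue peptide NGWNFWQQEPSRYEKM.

The BCAAs are Val, Leu, and Ile — aliphatic side chains with a branch point.
None of the 16 residues belong to this group.

0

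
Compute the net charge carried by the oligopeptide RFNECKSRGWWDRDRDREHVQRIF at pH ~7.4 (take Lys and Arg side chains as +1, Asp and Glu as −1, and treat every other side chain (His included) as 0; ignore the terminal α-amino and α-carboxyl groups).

+2

Positive (K, R): R1, K6, R8, R13, R15, R17, R22 → +7.
Negative (D, E): E4, D12, D14, D16, E18 → −5.
Net charge = (+7) + (−5) = +2.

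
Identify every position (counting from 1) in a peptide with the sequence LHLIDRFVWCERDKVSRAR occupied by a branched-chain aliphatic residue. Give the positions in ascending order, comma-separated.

Matching residues: L1, L3, I4, V8, V15.

1, 3, 4, 8, 15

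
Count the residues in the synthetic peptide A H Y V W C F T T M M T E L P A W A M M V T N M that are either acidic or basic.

Acidic: D, E. Basic: H, K, R.
Acidic residues here: E13 (1).
Basic residues here: H2 (1).
The two groups share no amino acid, so total = 1 + 1 = 2.

2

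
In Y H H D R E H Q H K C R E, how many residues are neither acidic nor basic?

Acidic: D, E. Basic: K, R, H. All other residues are neither.
Matching residues: Y1, Q8, C11.

3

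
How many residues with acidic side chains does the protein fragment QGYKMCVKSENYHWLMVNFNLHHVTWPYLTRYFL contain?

Aspartate (D) and glutamate (E) have carboxylic-acid side chains and are the acidic amino acids.
Matching residues: E10.

1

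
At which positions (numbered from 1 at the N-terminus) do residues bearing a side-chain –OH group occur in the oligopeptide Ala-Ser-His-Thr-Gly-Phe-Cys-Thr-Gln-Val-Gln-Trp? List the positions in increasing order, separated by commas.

2, 4, 8

Serine (S), threonine (T), and tyrosine (Y) each carry a hydroxyl group on the side chain.
Matching residues: Ser2, Thr4, Thr8.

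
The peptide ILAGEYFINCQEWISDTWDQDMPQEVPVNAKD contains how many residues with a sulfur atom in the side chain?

Cysteine (C, thiol) and methionine (M, thioether) are the two sulfur-containing amino acids.
Matching residues: C10, M22.

2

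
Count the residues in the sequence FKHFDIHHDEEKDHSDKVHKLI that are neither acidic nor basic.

Acidic: D, E. Basic: K, R, H. All other residues are neither.
Matching residues: F1, F4, I6, S15, V18, L21, I22.

7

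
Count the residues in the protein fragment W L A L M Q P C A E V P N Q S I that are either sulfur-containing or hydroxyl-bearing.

Sulfur-containing: C, M. Hydroxyl-bearing: S, T, Y.
Sulfur-containing residues here: M5, C8 (2).
Hydroxyl-bearing residues here: S15 (1).
The two groups share no amino acid, so total = 2 + 1 = 3.

3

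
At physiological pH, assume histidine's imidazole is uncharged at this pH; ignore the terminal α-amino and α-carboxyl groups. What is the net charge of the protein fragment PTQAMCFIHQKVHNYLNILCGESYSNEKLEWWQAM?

The side chains ionized at physiological pH are Lys/Arg (+1) and Asp/Glu (−1); with His treated as neutral, nothing else contributes.
Positive (K, R): K11, K28 → +2.
Negative (D, E): E22, E27, E30 → −3.
Net charge = (+2) + (−3) = −1.

-1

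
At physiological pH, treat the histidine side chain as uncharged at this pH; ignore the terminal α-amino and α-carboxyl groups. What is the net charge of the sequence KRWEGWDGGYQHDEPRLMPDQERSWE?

-3

At pH ~7.4 the Lys and Arg side chains are protonated (+1), the Asp and Glu side chains are deprotonated (−1), and with His taken as neutral all other side chains carry no charge.
Positive (K, R): K1, R2, R16, R23 → +4.
Negative (D, E): E4, D7, D13, E14, D20, E22, E26 → −7.
Net charge = (+4) + (−7) = −3.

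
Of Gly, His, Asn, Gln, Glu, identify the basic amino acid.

His

The basic amino acids are Lys (K), Arg (R), and His (H).
Of the listed options, only His belongs to this group.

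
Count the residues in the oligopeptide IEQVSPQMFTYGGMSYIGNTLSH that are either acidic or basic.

2

Acidic: D, E. Basic: H, K, R.
Acidic residues here: E2 (1).
Basic residues here: H23 (1).
The two groups share no amino acid, so total = 1 + 1 = 2.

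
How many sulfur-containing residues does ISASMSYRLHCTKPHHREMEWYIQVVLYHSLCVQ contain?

4

The sulfur-bearing residues are cysteine (–SH) and methionine (–S–CH₃).
Matching residues: M5, C11, M19, C32.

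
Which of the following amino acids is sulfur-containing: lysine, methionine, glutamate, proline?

methionine

The sulfur-bearing residues are cysteine (–SH) and methionine (–S–CH₃).
Of the listed options, only methionine belongs to this group.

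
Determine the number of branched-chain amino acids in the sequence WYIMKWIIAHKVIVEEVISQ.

8

The BCAAs are Val, Leu, and Ile — aliphatic side chains with a branch point.
Matching residues: I3, I7, I8, V12, I13, V14, V17, I18.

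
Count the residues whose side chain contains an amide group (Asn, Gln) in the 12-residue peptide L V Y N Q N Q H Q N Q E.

Matching residues: N4, Q5, N6, Q7, Q9, N10, Q11.

7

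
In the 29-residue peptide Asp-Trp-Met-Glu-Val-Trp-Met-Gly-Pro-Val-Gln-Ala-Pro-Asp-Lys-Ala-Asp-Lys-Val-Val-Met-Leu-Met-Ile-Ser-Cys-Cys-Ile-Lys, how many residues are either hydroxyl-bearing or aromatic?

Hydroxyl-bearing: S, T, Y. Aromatic: F, W, Y.
Hydroxyl-bearing residues here: Ser25 (1).
Aromatic residues here: Trp2, Trp6 (2).
(Y belongs to both groups, but none appear in this sequence.) Total = 1 + 2 = 3.

3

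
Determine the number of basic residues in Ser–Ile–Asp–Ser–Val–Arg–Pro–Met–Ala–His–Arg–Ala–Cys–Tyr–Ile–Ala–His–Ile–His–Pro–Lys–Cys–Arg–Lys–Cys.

8

Lysine (K), arginine (R), and histidine (H) have basic, nitrogen-containing side chains.
Matching residues: Arg6, His10, Arg11, His17, His19, Lys21, Arg23, Lys24.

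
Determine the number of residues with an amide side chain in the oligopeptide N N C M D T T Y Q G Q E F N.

The amide-side-chain residues are Asn (N) and Gln (Q).
Matching residues: N1, N2, Q9, Q11, N14.

5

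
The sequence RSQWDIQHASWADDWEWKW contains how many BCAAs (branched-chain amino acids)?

1

Valine (V), leucine (L), and isoleucine (I) are the branched-chain amino acids.
Matching residues: I6.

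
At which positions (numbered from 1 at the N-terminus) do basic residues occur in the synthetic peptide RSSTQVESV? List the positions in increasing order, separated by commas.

Lysine (K), arginine (R), and histidine (H) have basic, nitrogen-containing side chains.
Matching residues: R1.

1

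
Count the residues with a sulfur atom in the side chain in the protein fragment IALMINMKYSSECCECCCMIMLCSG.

10

The sulfur-bearing residues are cysteine (–SH) and methionine (–S–CH₃).
Matching residues: M4, M7, C13, C14, C16, C17, C18, M19, M21, C23.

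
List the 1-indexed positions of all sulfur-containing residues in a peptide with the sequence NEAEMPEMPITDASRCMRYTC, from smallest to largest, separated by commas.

5, 8, 16, 17, 21

Cysteine (C, thiol) and methionine (M, thioether) are the two sulfur-containing amino acids.
Matching residues: M5, M8, C16, M17, C21.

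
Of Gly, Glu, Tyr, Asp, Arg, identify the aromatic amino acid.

Phenylalanine (F), tryptophan (W), and tyrosine (Y) have aromatic ring side chains.
Of the listed options, only Tyr belongs to this group.

Tyr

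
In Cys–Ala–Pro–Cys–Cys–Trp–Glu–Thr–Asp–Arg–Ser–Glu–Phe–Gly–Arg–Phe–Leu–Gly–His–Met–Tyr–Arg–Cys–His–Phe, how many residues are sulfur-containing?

Only Cys (C) and Met (M) have a sulfur atom in the side chain.
Matching residues: Cys1, Cys4, Cys5, Met20, Cys23.

5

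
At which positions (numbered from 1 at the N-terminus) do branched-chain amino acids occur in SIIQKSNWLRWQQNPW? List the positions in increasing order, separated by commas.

2, 3, 9

V, L, and I make up the branched-chain aliphatic group.
Matching residues: I2, I3, L9.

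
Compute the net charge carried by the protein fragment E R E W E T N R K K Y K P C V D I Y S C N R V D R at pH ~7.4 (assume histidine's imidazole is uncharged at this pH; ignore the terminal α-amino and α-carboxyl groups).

Near pH 7.4, K and R contribute +1 each, D and E contribute −1 each, and every other side chain (His included, as stated) is uncharged.
Positive (K, R): R2, R8, K9, K10, K12, R22, R25 → +7.
Negative (D, E): E1, E3, E5, D16, D24 → −5.
Net charge = (+7) + (−5) = +2.

+2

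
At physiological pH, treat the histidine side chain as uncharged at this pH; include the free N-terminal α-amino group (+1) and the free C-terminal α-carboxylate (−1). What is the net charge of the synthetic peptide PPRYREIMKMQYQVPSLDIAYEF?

At pH ~7.4 the Lys and Arg side chains are protonated (+1), the Asp and Glu side chains are deprotonated (−1), and with His taken as neutral all other side chains carry no charge.
Positive (K, R): R3, R5, K9 → +3.
Negative (D, E): E6, D18, E22 → −3.
The N-terminus (+1) and C-terminus (−1) cancel.
Net charge = (+3) + (−3) = 0.

0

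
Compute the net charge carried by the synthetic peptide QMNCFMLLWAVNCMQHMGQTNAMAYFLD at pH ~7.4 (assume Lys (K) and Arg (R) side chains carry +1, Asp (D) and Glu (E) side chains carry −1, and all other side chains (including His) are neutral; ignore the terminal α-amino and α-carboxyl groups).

Positive (K, R): none → +0.
Negative (D, E): D28 → −1.
Net charge = (+0) + (−1) = −1.

-1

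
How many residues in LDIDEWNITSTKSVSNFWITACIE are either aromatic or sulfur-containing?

Aromatic: F, W, Y. Sulfur-containing: C, M.
Aromatic residues here: W6, F17, W18 (3).
Sulfur-containing residues here: C22 (1).
The two groups share no amino acid, so total = 3 + 1 = 4.

4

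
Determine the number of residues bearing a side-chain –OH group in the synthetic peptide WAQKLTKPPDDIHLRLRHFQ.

1

The –OH-bearing residues are Ser, Thr (aliphatic alcohols), and Tyr (phenol).
Matching residues: T6.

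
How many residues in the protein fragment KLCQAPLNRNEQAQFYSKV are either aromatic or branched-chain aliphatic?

Aromatic: F, W, Y. Branched-chain aliphatic: I, L, V.
Aromatic residues here: F15, Y16 (2).
Branched-chain aliphatic residues here: L2, L7, V19 (3).
The two groups share no amino acid, so total = 2 + 3 = 5.

5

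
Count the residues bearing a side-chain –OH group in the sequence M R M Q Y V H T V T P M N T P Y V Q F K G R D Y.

6

Serine (S), threonine (T), and tyrosine (Y) each carry a hydroxyl group on the side chain.
Matching residues: Y5, T8, T10, T14, Y16, Y24.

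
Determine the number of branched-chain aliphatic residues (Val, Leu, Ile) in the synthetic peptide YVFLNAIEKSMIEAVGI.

Matching residues: V2, L4, I7, I12, V15, I17.

6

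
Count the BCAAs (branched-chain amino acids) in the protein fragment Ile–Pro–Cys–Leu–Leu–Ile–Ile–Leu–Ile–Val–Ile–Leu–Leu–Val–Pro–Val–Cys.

13

The BCAAs are Val, Leu, and Ile — aliphatic side chains with a branch point.
Matching residues: Ile1, Leu4, Leu5, Ile6, Ile7, Leu8, Ile9, Val10, Ile11, Leu12, Leu13, Val14, Val16.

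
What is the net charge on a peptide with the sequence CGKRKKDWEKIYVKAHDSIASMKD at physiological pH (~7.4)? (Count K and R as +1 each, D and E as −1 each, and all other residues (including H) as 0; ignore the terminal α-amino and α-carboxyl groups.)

+3

Positive (K, R): K3, R4, K5, K6, K10, K14, K23 → +7.
Negative (D, E): D7, E9, D17, D24 → −4.
Net charge = (+7) + (−4) = +3.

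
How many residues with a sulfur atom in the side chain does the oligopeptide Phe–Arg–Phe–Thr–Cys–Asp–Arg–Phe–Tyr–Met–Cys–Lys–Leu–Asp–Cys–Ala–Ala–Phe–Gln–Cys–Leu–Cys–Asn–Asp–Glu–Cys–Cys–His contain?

8

Only Cys (C) and Met (M) have a sulfur atom in the side chain.
Matching residues: Cys5, Met10, Cys11, Cys15, Cys20, Cys22, Cys26, Cys27.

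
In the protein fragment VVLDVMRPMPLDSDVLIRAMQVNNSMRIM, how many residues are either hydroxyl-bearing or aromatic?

2

Hydroxyl-bearing: S, T, Y. Aromatic: F, W, Y.
Hydroxyl-bearing residues here: S13, S25 (2).
Aromatic residues here: none (0).
(Y belongs to both groups, but none appear in this sequence.) Total = 2 + 0 = 2.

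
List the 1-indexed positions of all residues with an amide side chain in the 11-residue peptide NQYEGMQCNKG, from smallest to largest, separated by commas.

Asparagine (N) and glutamine (Q) have uncharged amide side chains.
Matching residues: N1, Q2, Q7, N9.

1, 2, 7, 9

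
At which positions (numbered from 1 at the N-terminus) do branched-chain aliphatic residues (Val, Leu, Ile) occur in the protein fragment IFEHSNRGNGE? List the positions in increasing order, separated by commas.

Matching residues: I1.

1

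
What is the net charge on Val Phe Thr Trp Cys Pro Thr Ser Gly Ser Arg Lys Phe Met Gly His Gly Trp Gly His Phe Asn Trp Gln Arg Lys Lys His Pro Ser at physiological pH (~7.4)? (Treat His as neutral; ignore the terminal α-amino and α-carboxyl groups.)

Near pH 7.4, K and R contribute +1 each, D and E contribute −1 each, and every other side chain (His included, as stated) is uncharged.
Positive (K, R): Arg11, Lys12, Arg25, Lys26, Lys27 → +5.
Negative (D, E): none → −0.
Net charge = (+5) + (−0) = +5.

+5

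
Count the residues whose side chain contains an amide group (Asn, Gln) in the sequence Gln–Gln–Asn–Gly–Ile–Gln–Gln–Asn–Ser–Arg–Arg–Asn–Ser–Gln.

8

Matching residues: Gln1, Gln2, Asn3, Gln6, Gln7, Asn8, Asn12, Gln14.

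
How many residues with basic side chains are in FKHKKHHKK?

8

The basic amino acids are Lys (K), Arg (R), and His (H).
Matching residues: K2, H3, K4, K5, H6, H7, K8, K9.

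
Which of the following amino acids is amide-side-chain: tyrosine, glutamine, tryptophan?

glutamine

Only N (asparagine) and Q (glutamine) carry a side-chain carboxamide.
Of the listed options, only glutamine belongs to this group.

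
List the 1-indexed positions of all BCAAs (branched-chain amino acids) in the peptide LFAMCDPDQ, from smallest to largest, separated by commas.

Valine (V), leucine (L), and isoleucine (I) are the branched-chain amino acids.
Matching residues: L1.

1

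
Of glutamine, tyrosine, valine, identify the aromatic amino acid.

tyrosine

Phenylalanine (F), tryptophan (W), and tyrosine (Y) have aromatic ring side chains.
Of the listed options, only tyrosine belongs to this group.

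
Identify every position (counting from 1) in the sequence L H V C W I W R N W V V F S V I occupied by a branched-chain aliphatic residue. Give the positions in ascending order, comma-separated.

1, 3, 6, 11, 12, 15, 16

Valine (V), leucine (L), and isoleucine (I) are the branched-chain amino acids.
Matching residues: L1, V3, I6, V11, V12, V15, I16.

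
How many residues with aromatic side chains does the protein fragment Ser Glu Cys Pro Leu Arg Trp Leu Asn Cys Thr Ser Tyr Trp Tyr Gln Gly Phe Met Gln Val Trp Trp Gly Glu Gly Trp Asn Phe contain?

9

The aromatic amino acids are Phe (F, benzyl), Trp (W, indole), and Tyr (Y, phenol).
Matching residues: Trp7, Tyr13, Trp14, Tyr15, Phe18, Trp22, Trp23, Trp27, Phe29.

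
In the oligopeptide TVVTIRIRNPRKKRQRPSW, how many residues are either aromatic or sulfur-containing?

Aromatic: F, W, Y. Sulfur-containing: C, M.
Aromatic residues here: W19 (1).
Sulfur-containing residues here: none (0).
The two groups share no amino acid, so total = 1 + 0 = 1.

1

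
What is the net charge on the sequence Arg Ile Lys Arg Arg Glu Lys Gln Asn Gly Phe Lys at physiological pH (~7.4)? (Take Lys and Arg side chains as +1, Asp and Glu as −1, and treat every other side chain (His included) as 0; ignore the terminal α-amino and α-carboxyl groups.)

+5

Positive (K, R): Arg1, Lys3, Arg4, Arg5, Lys7, Lys12 → +6.
Negative (D, E): Glu6 → −1.
Net charge = (+6) + (−1) = +5.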